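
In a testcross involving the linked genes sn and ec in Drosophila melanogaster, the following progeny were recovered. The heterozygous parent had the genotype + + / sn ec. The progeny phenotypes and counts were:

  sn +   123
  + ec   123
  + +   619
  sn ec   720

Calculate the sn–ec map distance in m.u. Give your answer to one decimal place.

The recombinant classes are + ec and sn +: 123 + 123 = 246.
Recombination frequency = 246/1585 = 0.1552 ≈ 15.5%, i.e. 15.5 m.u.

15.5 m.u.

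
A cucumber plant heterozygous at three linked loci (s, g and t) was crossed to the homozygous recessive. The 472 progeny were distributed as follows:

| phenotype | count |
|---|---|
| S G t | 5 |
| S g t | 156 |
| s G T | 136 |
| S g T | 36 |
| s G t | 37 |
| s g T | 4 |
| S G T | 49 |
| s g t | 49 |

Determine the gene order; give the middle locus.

The two most frequent reciprocal classes, S g t and s G T, are the parental types, so the F1 was S g t / s G T.
The two rarest classes, S G t and s g T, are the double crossovers. Comparing them with the parentals, only the g allele has switched, so g is the middle locus and the order is s – g – t.

g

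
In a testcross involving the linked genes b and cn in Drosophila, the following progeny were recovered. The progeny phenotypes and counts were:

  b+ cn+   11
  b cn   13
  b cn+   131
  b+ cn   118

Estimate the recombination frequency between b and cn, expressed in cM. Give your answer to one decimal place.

8.8 cM

The two most frequent classes, b+ cn (118) and b cn+ (131), are the parental types, so the F1 was b+ cn / b cn+.
The recombinant classes are b+ cn+ and b cn: 11 + 13 = 24.
Recombination frequency = 24/273 = 0.0879 ≈ 8.8%, i.e. 8.8 cM.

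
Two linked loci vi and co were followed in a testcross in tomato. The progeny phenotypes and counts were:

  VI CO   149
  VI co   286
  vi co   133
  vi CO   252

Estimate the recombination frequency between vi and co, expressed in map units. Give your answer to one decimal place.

34.4 map units

The two most frequent classes, VI co (286) and vi CO (252), are the parental types, so the F1 was VI co / vi CO.
The recombinant classes are VI CO and vi co: 149 + 133 = 282.
Recombination frequency = 282/820 = 0.3439 ≈ 34.4%, i.e. 34.4 map units.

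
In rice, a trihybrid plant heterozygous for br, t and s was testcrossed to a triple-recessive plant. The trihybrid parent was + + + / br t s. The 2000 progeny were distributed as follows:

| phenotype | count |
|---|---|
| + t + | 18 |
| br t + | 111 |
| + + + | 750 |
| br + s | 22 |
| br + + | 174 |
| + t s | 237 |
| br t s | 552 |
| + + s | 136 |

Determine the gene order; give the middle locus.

t

The two rarest classes, + t + and br + s, are the double crossovers. Comparing them with the parentals, only the t allele has switched, so t is the middle locus and the order is br – t – s.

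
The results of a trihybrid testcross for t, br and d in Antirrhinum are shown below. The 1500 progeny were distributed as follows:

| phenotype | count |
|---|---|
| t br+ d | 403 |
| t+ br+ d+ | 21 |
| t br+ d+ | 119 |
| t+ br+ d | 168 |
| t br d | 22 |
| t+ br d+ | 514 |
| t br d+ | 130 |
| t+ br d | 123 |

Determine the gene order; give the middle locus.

br

The two most frequent reciprocal classes, t+ br d+ and t br+ d, are the parental types, so the F1 was t+ br d+ / t br+ d.
The two rarest classes, t+ br+ d+ and t br d, are the double crossovers. Comparing them with the parentals, only the br allele has switched, so br is the middle locus and the order is d – br – t.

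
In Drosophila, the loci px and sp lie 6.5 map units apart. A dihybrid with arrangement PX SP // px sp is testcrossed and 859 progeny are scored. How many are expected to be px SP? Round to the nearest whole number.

28

A map distance of 6.5 map units corresponds to a recombination frequency of 0.065.
The F1 is PX SP / px sp, so px SP is a recombinant gamete class with expected frequency r/2 = 0.065/2 = 0.0325.
Expected number = 0.0325 × 859 = 27.92 ≈ 28.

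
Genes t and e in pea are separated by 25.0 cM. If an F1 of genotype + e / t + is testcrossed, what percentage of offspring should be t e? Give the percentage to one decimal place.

12.5%

A map distance of 25.0 cM corresponds to a recombination frequency of 0.250.
The F1 is + e / t +, so t e is a recombinant gamete class with expected frequency r/2 = 0.250/2 = 0.1250.
That is 0.1250 = 12.5% of the progeny.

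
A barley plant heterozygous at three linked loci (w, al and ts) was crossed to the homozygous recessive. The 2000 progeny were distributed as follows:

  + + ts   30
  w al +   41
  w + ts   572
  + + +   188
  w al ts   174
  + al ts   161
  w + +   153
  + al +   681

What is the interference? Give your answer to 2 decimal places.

The two most frequent reciprocal classes, w + ts and + al +, are the parental types, so the F1 was w + ts / + al +.
The two rarest classes, + + ts and w al +, are the double crossovers. Comparing them with the parentals, only the w allele has switched, so w is the middle locus and the order is al – w – ts.
al–w: (362 + 71)/2000 = 0.2165; w–ts: (314 + 71)/2000 = 0.1925.
Expected DCO frequency = 0.2165 × 0.1925 ≈ 0.04168; observed = 71/2000 ≈ 0.03550.
Coefficient of coincidence = 0.03550/0.04168 ≈ 0.85; interference = 1 − 0.85 = 0.15.

0.15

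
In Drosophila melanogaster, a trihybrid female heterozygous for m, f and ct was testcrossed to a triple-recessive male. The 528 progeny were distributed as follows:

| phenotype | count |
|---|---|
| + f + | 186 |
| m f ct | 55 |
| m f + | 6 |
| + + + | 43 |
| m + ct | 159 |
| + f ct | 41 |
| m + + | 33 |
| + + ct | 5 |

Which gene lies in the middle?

m

The two most frequent reciprocal classes, + f + and m + ct, are the parental types, so the F1 was + f + / m + ct.
The two rarest classes, m f + and + + ct, are the double crossovers. Comparing them with the parentals, only the m allele has switched, so m is the middle locus and the order is f – m – ct.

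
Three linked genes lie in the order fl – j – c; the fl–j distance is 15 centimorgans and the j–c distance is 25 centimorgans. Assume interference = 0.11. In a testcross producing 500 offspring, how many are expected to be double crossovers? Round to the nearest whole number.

17

Map distances give recombination frequencies of 0.150 and 0.250 for the two intervals.
With interference 0.11 (so coincidence = 0.89), expected double-crossover frequency = 0.150 × 0.250 × 0.89 = 0.03338.
Expected number = 0.03338 × 500 = 16.69 ≈ 17.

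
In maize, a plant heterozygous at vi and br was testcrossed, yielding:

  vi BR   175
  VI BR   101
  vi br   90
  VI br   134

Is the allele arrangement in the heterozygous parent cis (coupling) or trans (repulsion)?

trans

The two most frequent classes are VI br (134) and vi BR (175); these are the parental (non-recombinant) types.
So the F1 carried VI br on one chromosome and vi BR on the other — the recessive alleles are on opposite chromosomes (trans / repulsion).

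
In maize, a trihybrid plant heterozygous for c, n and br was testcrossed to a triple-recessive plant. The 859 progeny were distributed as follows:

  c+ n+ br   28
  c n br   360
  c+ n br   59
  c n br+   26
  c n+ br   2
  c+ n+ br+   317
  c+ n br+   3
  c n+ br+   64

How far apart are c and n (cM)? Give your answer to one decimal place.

The two most frequent reciprocal classes, c n br and c+ n+ br+, are the parental types, so the F1 was c n br / c+ n+ br+.
The two rarest classes, c n+ br and c+ n br+, are the double crossovers. Comparing them with the parentals, only the n allele has switched, so n is the middle locus and the order is br – n – c.
Crossovers in the n–c interval produce the single-crossover classes c+ n br and c n+ br+ (59 + 64 = 123) plus the double crossovers (5).
RF(n–c) = (123 + 5) / 859 = 128/859 = 0.1490 → 14.9 cM.

14.9 cM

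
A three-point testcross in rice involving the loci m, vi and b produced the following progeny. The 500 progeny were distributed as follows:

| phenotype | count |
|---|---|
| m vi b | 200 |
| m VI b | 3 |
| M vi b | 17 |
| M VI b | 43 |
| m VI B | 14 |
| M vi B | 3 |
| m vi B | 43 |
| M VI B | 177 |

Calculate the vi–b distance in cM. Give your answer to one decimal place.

The two most frequent reciprocal classes, M VI B and m vi b, are the parental types, so the F1 was M VI B / m vi b.
The two rarest classes, M vi B and m VI b, are the double crossovers. Comparing them with the parentals, only the vi allele has switched, so vi is the middle locus and the order is b – vi – m.
Crossovers in the b–vi interval produce the single-crossover classes M VI b and m vi B (43 + 43 = 86) plus the double crossovers (6).
RF(b–vi) = (86 + 6) / 500 = 92/500 = 0.1840 → 18.4 cM.

18.4 cM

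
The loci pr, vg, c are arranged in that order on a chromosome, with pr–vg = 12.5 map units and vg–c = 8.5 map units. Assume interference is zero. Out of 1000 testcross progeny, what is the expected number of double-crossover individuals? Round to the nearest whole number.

Map distances give recombination frequencies of 0.125 and 0.085 for the two intervals.
With no interference, expected double-crossover frequency = 0.125 × 0.085 = 0.01063.
Expected number = 0.01063 × 1000 = 10.62 ≈ 11.

11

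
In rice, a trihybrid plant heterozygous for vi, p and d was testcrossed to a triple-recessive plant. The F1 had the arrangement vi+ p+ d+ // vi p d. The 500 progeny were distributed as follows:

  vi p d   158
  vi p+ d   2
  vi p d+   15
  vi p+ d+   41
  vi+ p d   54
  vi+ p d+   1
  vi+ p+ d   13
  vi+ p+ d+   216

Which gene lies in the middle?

The two rarest classes, vi+ p d+ and vi p+ d, are the double crossovers. Comparing them with the parentals, only the p allele has switched, so p is the middle locus and the order is vi – p – d.

p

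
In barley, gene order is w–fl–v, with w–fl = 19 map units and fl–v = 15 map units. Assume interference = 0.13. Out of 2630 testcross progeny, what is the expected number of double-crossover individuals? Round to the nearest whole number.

65

Map distances give recombination frequencies of 0.190 and 0.150 for the two intervals.
With interference 0.13 (so coincidence = 0.87), expected double-crossover frequency = 0.190 × 0.150 × 0.87 = 0.02479.
Expected number = 0.02479 × 2630 = 65.21 ≈ 65.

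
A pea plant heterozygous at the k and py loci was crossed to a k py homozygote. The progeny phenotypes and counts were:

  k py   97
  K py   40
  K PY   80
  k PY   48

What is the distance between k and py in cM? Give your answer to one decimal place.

The two most frequent classes, K PY (80) and k py (97), are the parental types, so the F1 was K PY / k py.
The recombinant classes are K py and k PY: 40 + 48 = 88.
Recombination frequency = 88/265 = 0.3321 ≈ 33.2%, i.e. 33.2 cM.

33.2 cM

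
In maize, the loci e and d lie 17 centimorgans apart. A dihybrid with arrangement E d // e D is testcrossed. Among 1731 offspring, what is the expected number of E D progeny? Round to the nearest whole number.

A map distance of 17 centimorgans corresponds to a recombination frequency of 0.170.
The F1 is E d / e D, so E D is a recombinant gamete class with expected frequency r/2 = 0.170/2 = 0.0850.
Expected number = 0.0850 × 1731 = 147.14 ≈ 147.

147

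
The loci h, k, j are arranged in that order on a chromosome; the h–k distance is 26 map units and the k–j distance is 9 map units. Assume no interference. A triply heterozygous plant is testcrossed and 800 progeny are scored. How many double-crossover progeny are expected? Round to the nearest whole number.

19

Map distances give recombination frequencies of 0.260 and 0.090 for the two intervals.
With no interference, expected double-crossover frequency = 0.260 × 0.090 = 0.02340.
Expected number = 0.02340 × 800 = 18.72 ≈ 19.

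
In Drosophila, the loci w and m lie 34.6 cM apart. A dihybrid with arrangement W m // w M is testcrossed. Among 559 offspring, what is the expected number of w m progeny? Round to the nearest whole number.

A map distance of 34.6 cM corresponds to a recombination frequency of 0.346.
The F1 is W m / w M, so w m is a recombinant gamete class with expected frequency r/2 = 0.346/2 = 0.1730.
Expected number = 0.1730 × 559 = 96.71 ≈ 97.

97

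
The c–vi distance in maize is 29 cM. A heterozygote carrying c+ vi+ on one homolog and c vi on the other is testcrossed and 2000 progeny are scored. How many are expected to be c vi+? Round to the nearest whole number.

290

A map distance of 29 cM corresponds to a recombination frequency of 0.290.
The F1 is c+ vi+ / c vi, so c vi+ is a recombinant gamete class with expected frequency r/2 = 0.290/2 = 0.1450.
Expected number = 0.1450 × 2000 = 290.00 ≈ 290.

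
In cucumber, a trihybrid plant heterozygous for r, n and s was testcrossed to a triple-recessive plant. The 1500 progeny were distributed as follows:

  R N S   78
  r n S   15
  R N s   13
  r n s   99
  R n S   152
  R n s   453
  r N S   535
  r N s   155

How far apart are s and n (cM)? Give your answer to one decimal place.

22.3 cM

The two most frequent reciprocal classes, R n s and r N S, are the parental types, so the F1 was R n s / r N S.
The two rarest classes, R N s and r n S, are the double crossovers. Comparing them with the parentals, only the n allele has switched, so n is the middle locus and the order is s – n – r.
Crossovers in the s–n interval produce the single-crossover classes R n S and r N s (152 + 155 = 307) plus the double crossovers (28).
RF(s–n) = (307 + 28) / 1500 = 335/1500 = 0.2233 → 22.3 cM.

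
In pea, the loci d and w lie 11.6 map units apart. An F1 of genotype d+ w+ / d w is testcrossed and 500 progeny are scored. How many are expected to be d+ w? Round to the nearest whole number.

A map distance of 11.6 map units corresponds to a recombination frequency of 0.116.
The F1 is d+ w+ / d w, so d+ w is a recombinant gamete class with expected frequency r/2 = 0.116/2 = 0.0580.
Expected number = 0.0580 × 500 = 29.00 ≈ 29.

29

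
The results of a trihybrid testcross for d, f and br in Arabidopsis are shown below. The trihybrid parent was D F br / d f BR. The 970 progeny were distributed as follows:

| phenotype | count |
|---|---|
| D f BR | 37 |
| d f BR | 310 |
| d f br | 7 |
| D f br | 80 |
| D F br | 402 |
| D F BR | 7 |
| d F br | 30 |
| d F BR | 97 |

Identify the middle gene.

br

The two rarest classes, D F BR and d f br, are the double crossovers. Comparing them with the parentals, only the br allele has switched, so br is the middle locus and the order is f – br – d.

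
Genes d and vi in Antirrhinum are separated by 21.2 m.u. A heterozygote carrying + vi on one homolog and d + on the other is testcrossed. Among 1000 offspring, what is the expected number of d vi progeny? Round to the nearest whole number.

106

A map distance of 21.2 m.u. corresponds to a recombination frequency of 0.212.
The F1 is + vi / d +, so d vi is a recombinant gamete class with expected frequency r/2 = 0.212/2 = 0.1060.
Expected number = 0.1060 × 1000 = 106.00 ≈ 106.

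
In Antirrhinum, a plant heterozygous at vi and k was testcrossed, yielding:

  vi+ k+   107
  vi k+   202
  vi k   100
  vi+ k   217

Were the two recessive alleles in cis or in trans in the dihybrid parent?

trans

The two most frequent classes are vi+ k (217) and vi k+ (202); these are the parental (non-recombinant) types.
So the F1 carried vi+ k on one chromosome and vi k+ on the other — the recessive alleles are on opposite chromosomes (trans / repulsion).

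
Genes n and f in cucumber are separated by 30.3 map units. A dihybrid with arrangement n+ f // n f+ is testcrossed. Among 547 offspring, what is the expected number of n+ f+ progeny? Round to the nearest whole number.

83

A map distance of 30.3 map units corresponds to a recombination frequency of 0.303.
The F1 is n+ f / n f+, so n+ f+ is a recombinant gamete class with expected frequency r/2 = 0.303/2 = 0.1515.
Expected number = 0.1515 × 547 = 82.87 ≈ 83.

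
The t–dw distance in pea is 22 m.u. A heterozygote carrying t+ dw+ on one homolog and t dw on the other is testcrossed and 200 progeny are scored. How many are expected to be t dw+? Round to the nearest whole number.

A map distance of 22 m.u. corresponds to a recombination frequency of 0.220.
The F1 is t+ dw+ / t dw, so t dw+ is a recombinant gamete class with expected frequency r/2 = 0.220/2 = 0.1100.
Expected number = 0.1100 × 200 = 22.00 ≈ 22.

22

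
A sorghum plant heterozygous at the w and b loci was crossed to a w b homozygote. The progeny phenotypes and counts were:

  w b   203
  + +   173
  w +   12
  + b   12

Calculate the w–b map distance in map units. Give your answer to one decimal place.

6.0 map units

The two most frequent classes, + + (173) and w b (203), are the parental types, so the F1 was + + / w b.
The recombinant classes are + b and w +: 12 + 12 = 24.
Recombination frequency = 24/400 = 0.0600 ≈ 6.0%, i.e. 6.0 map units.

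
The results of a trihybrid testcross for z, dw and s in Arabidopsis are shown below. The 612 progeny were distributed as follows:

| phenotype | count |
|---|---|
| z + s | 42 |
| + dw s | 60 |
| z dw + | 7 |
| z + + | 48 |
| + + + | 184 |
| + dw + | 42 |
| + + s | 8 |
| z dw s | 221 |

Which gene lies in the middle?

The two most frequent reciprocal classes, z dw s and + + +, are the parental types, so the F1 was z dw s / + + +.
The two rarest classes, z dw + and + + s, are the double crossovers. Comparing them with the parentals, only the s allele has switched, so s is the middle locus and the order is z – s – dw.

s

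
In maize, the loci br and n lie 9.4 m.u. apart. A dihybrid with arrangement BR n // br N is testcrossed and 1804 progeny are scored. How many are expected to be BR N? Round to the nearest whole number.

A map distance of 9.4 m.u. corresponds to a recombination frequency of 0.094.
The F1 is BR n / br N, so BR N is a recombinant gamete class with expected frequency r/2 = 0.094/2 = 0.0470.
Expected number = 0.0470 × 1804 = 84.79 ≈ 85.

85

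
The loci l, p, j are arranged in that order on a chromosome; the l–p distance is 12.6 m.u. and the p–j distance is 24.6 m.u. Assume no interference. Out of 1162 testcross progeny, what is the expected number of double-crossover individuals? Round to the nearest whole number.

Map distances give recombination frequencies of 0.126 and 0.246 for the two intervals.
With no interference, expected double-crossover frequency = 0.126 × 0.246 = 0.03100.
Expected number = 0.03100 × 1162 = 36.02 ≈ 36.

36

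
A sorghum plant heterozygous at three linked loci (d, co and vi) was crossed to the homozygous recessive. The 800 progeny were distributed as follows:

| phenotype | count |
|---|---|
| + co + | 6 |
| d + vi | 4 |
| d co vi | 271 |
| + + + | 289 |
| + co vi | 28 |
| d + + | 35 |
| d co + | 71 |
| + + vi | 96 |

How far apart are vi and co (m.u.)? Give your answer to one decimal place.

22.1 m.u.

The two most frequent reciprocal classes, + + + and d co vi, are the parental types, so the F1 was + + + / d co vi.
The two rarest classes, + co + and d + vi, are the double crossovers. Comparing them with the parentals, only the co allele has switched, so co is the middle locus and the order is vi – co – d.
Crossovers in the vi–co interval produce the single-crossover classes + + vi and d co + (96 + 71 = 167) plus the double crossovers (10).
RF(vi–co) = (167 + 10) / 800 = 177/800 = 0.2213 → 22.1 m.u.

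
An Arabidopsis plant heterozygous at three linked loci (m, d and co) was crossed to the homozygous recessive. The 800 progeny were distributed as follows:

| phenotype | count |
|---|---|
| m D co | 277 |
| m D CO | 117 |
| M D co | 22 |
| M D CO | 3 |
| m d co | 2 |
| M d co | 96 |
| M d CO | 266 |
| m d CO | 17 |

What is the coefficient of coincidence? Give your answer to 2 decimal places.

0.42

The two most frequent reciprocal classes, m D co and M d CO, are the parental types, so the F1 was m D co / M d CO.
The two rarest classes, m d co and M D CO, are the double crossovers. Comparing them with the parentals, only the d allele has switched, so d is the middle locus and the order is m – d – co.
m–d: (39 + 5)/800 = 0.0550; d–co: (213 + 5)/800 = 0.2725.
Expected DCO frequency = 0.0550 × 0.2725 ≈ 0.01499; observed = 5/800 ≈ 0.00625.
Coefficient of coincidence = 0.00625/0.01499 ≈ 0.42.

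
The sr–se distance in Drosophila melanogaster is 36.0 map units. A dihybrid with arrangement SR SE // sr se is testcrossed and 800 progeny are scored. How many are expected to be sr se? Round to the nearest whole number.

A map distance of 36.0 map units corresponds to a recombination frequency of 0.360.
The F1 is SR SE / sr se, so sr se is a parental gamete class with expected frequency (1 − r)/2 = 0.640/2 = 0.3200.
Expected number = 0.3200 × 800 = 256.00 ≈ 256.

256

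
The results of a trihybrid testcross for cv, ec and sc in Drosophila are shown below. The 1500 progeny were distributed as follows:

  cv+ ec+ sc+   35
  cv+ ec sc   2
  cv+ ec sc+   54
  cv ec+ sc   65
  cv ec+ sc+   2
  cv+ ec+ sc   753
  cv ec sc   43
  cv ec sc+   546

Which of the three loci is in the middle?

ec

The two most frequent reciprocal classes, cv+ ec+ sc and cv ec sc+, are the parental types, so the F1 was cv+ ec+ sc / cv ec sc+.
The two rarest classes, cv+ ec sc and cv ec+ sc+, are the double crossovers. Comparing them with the parentals, only the ec allele has switched, so ec is the middle locus and the order is cv – ec – sc.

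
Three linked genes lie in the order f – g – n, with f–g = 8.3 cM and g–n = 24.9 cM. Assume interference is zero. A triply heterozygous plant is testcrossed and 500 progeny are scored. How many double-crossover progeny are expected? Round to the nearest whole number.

10

Map distances give recombination frequencies of 0.083 and 0.249 for the two intervals.
With no interference, expected double-crossover frequency = 0.083 × 0.249 = 0.02067.
Expected number = 0.02067 × 500 = 10.33 ≈ 10.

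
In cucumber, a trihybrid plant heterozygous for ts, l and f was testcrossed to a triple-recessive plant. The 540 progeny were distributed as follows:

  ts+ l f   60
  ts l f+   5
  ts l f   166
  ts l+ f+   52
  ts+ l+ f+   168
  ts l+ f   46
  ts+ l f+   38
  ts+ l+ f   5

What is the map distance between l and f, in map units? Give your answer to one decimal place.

17.4 map units

The two most frequent reciprocal classes, ts+ l+ f+ and ts l f, are the parental types, so the F1 was ts+ l+ f+ / ts l f.
The two rarest classes, ts+ l+ f and ts l f+, are the double crossovers. Comparing them with the parentals, only the f allele has switched, so f is the middle locus and the order is ts – f – l.
Crossovers in the f–l interval produce the single-crossover classes ts+ l f+ and ts l+ f (38 + 46 = 84) plus the double crossovers (10).
RF(f–l) = (84 + 10) / 540 = 94/540 = 0.1741 → 17.4 map units.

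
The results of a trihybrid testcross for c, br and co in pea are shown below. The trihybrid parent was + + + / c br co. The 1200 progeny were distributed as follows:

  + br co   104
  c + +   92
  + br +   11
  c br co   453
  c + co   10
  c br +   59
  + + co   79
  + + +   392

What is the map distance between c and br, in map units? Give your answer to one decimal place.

18.1 map units

The two rarest classes, + br + and c + co, are the double crossovers. Comparing them with the parentals, only the br allele has switched, so br is the middle locus and the order is co – br – c.
Crossovers in the br–c interval produce the single-crossover classes c + + and + br co (92 + 104 = 196) plus the double crossovers (21).
RF(br–c) = (196 + 21) / 1200 = 217/1200 = 0.1808 → 18.1 map units.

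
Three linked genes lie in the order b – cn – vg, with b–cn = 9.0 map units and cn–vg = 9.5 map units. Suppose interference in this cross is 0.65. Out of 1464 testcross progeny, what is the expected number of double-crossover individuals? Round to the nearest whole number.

Map distances give recombination frequencies of 0.090 and 0.095 for the two intervals.
With interference 0.65 (so coincidence = 0.35), expected double-crossover frequency = 0.090 × 0.095 × 0.35 = 0.00299.
Expected number = 0.00299 × 1464 = 4.38 ≈ 4.

4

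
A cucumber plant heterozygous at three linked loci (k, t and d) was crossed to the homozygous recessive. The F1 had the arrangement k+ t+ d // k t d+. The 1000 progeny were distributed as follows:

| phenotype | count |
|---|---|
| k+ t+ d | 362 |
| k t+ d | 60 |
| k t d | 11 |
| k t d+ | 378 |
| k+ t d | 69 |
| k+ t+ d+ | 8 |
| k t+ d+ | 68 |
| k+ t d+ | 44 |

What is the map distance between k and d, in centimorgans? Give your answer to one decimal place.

12.3 centimorgans

The two rarest classes, k+ t+ d+ and k t d, are the double crossovers. Comparing them with the parentals, only the d allele has switched, so d is the middle locus and the order is t – d – k.
Crossovers in the d–k interval produce the single-crossover classes k t+ d and k+ t d+ (60 + 44 = 104) plus the double crossovers (19).
RF(d–k) = (104 + 19) / 1000 = 123/1000 = 0.1230 → 12.3 centimorgans.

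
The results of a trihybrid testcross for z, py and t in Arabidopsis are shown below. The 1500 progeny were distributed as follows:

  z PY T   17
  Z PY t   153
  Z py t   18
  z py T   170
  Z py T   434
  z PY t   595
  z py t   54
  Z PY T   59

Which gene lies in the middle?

t

The two most frequent reciprocal classes, Z py T and z PY t, are the parental types, so the F1 was Z py T / z PY t.
The two rarest classes, Z py t and z PY T, are the double crossovers. Comparing them with the parentals, only the t allele has switched, so t is the middle locus and the order is py – t – z.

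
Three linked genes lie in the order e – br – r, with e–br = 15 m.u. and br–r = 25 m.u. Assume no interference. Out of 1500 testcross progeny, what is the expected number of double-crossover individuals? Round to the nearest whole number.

56

Map distances give recombination frequencies of 0.150 and 0.250 for the two intervals.
With no interference, expected double-crossover frequency = 0.150 × 0.250 = 0.03750.
Expected number = 0.03750 × 1500 = 56.25 ≈ 56.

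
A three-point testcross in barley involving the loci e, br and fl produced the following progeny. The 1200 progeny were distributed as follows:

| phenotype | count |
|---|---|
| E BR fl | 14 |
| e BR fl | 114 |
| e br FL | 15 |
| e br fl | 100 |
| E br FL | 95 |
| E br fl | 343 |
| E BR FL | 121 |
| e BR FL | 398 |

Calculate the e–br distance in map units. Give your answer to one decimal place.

20.8 map units

The two most frequent reciprocal classes, E br fl and e BR FL, are the parental types, so the F1 was E br fl / e BR FL.
The two rarest classes, E BR fl and e br FL, are the double crossovers. Comparing them with the parentals, only the br allele has switched, so br is the middle locus and the order is fl – br – e.
Crossovers in the br–e interval produce the single-crossover classes e br fl and E BR FL (100 + 121 = 221) plus the double crossovers (29).
RF(br–e) = (221 + 29) / 1200 = 250/1200 = 0.2083 → 20.8 map units.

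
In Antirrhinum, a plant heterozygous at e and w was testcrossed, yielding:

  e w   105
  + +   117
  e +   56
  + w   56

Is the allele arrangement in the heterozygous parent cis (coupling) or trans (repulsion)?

cis

The two most frequent classes are + + (117) and e w (105); these are the parental (non-recombinant) types.
So the F1 carried + + on one chromosome and e w on the other — the recessive alleles are on the same chromosome (cis / coupling).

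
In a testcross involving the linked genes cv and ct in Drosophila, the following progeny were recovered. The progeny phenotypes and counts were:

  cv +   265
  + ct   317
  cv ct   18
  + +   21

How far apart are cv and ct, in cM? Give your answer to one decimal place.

6.3 cM

The two most frequent classes, + ct (317) and cv + (265), are the parental types, so the F1 was + ct / cv +.
The recombinant classes are + + and cv ct: 21 + 18 = 39.
Recombination frequency = 39/621 = 0.0628 ≈ 6.3%, i.e. 6.3 cM.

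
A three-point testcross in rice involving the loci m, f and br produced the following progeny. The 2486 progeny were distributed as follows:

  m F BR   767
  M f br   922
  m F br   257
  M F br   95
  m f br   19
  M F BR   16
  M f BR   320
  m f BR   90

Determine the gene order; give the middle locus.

The two most frequent reciprocal classes, M f br and m F BR, are the parental types, so the F1 was M f br / m F BR.
The two rarest classes, m f br and M F BR, are the double crossovers. Comparing them with the parentals, only the m allele has switched, so m is the middle locus and the order is br – m – f.

m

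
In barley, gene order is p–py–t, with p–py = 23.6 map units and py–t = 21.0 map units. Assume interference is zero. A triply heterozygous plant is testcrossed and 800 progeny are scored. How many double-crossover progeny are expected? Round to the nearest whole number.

Map distances give recombination frequencies of 0.236 and 0.210 for the two intervals.
With no interference, expected double-crossover frequency = 0.236 × 0.210 = 0.04956.
Expected number = 0.04956 × 800 = 39.65 ≈ 40.

40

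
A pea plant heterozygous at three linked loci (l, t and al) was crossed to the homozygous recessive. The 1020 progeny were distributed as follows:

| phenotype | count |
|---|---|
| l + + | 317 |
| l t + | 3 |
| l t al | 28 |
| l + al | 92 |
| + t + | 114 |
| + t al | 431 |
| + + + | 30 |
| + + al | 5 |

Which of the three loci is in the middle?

t

The two most frequent reciprocal classes, + t al and l + +, are the parental types, so the F1 was + t al / l + +.
The two rarest classes, + + al and l t +, are the double crossovers. Comparing them with the parentals, only the t allele has switched, so t is the middle locus and the order is al – t – l.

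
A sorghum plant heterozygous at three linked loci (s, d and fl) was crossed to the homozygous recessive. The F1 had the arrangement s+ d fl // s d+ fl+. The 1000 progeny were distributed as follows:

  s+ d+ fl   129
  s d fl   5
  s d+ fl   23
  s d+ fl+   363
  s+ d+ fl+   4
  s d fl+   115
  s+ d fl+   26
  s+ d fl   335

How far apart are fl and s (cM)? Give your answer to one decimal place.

5.8 cM

The two rarest classes, s d fl and s+ d+ fl+, are the double crossovers. Comparing them with the parentals, only the s allele has switched, so s is the middle locus and the order is d – s – fl.
Crossovers in the s–fl interval produce the single-crossover classes s+ d fl+ and s d+ fl (26 + 23 = 49) plus the double crossovers (9).
RF(s–fl) = (49 + 9) / 1000 = 58/1000 = 0.0580 → 5.8 cM.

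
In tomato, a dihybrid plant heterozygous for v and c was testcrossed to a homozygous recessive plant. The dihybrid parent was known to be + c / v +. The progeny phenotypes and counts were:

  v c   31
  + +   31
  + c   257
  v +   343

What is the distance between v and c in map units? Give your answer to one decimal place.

The recombinant classes are + + and v c: 31 + 31 = 62.
Recombination frequency = 62/662 = 0.0937 ≈ 9.4%, i.e. 9.4 map units.

9.4 map units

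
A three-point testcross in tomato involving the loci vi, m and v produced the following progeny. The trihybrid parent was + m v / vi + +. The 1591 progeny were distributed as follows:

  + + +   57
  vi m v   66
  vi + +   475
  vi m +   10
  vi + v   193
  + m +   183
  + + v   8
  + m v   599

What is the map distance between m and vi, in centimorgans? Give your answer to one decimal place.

The two rarest classes, + + v and vi m +, are the double crossovers. Comparing them with the parentals, only the m allele has switched, so m is the middle locus and the order is v – m – vi.
Crossovers in the m–vi interval produce the single-crossover classes vi m v and + + + (66 + 57 = 123) plus the double crossovers (18).
RF(m–vi) = (123 + 18) / 1591 = 141/1591 = 0.0886 → 8.9 centimorgans.

8.9 centimorgans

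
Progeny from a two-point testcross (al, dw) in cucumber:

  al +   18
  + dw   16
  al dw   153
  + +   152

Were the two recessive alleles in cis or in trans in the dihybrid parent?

The two most frequent classes are + + (152) and al dw (153); these are the parental (non-recombinant) types.
So the F1 carried + + on one chromosome and al dw on the other — the recessive alleles are on the same chromosome (cis / coupling).

cis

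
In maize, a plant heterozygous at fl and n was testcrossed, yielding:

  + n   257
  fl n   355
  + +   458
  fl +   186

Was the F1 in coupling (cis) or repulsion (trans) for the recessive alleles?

cis

The two most frequent classes are + + (458) and fl n (355); these are the parental (non-recombinant) types.
So the F1 carried + + on one chromosome and fl n on the other — the recessive alleles are on the same chromosome (cis / coupling).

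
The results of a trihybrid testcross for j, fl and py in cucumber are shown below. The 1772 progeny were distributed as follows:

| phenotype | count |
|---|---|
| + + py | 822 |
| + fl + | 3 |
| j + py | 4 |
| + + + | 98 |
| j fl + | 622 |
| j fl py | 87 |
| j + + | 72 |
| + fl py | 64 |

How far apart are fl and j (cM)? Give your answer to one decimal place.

The two most frequent reciprocal classes, j fl + and + + py, are the parental types, so the F1 was j fl + / + + py.
The two rarest classes, + fl + and j + py, are the double crossovers. Comparing them with the parentals, only the j allele has switched, so j is the middle locus and the order is py – j – fl.
Crossovers in the j–fl interval produce the single-crossover classes j + + and + fl py (72 + 64 = 136) plus the double crossovers (7).
RF(j–fl) = (136 + 7) / 1772 = 143/1772 = 0.0807 → 8.1 cM.

8.1 cM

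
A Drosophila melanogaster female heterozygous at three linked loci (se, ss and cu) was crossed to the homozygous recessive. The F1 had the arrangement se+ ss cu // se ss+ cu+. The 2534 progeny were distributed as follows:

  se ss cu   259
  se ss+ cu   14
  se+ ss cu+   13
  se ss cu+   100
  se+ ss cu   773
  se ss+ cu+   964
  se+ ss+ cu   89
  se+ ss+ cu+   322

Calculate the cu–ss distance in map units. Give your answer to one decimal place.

The two rarest classes, se+ ss cu+ and se ss+ cu, are the double crossovers. Comparing them with the parentals, only the cu allele has switched, so cu is the middle locus and the order is ss – cu – se.
Crossovers in the ss–cu interval produce the single-crossover classes se+ ss+ cu and se ss cu+ (89 + 100 = 189) plus the double crossovers (27).
RF(ss–cu) = (189 + 27) / 2534 = 216/2534 = 0.0852 → 8.5 map units.

8.5 map units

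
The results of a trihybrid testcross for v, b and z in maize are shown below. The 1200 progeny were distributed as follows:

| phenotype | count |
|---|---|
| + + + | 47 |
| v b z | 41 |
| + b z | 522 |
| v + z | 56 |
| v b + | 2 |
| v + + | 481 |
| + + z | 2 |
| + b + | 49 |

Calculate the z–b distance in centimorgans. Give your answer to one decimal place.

9.1 centimorgans

The two most frequent reciprocal classes, v + + and + b z, are the parental types, so the F1 was v + + / + b z.
The two rarest classes, v b + and + + z, are the double crossovers. Comparing them with the parentals, only the b allele has switched, so b is the middle locus and the order is v – b – z.
Crossovers in the b–z interval produce the single-crossover classes v + z and + b + (56 + 49 = 105) plus the double crossovers (4).
RF(b–z) = (105 + 4) / 1200 = 109/1200 = 0.0908 → 9.1 centimorgans.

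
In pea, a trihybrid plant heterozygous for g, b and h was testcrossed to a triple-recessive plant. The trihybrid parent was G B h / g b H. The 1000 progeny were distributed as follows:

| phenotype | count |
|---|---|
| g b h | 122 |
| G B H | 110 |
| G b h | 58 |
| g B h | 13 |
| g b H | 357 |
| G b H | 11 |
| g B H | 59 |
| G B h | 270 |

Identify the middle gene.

The two rarest classes, g B h and G b H, are the double crossovers. Comparing them with the parentals, only the g allele has switched, so g is the middle locus and the order is b – g – h.

g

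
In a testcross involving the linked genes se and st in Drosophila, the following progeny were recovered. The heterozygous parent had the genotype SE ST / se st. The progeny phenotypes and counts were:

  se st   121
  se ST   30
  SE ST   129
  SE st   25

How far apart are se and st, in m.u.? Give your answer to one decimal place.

18.0 m.u.

The recombinant classes are SE st and se ST: 25 + 30 = 55.
Recombination frequency = 55/305 = 0.1803 ≈ 18.0%, i.e. 18.0 m.u.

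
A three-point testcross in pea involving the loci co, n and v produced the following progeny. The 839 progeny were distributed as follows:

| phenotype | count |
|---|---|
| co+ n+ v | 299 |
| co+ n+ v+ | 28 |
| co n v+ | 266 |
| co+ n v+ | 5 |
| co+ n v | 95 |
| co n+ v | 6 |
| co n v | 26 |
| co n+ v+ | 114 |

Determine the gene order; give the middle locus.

co

The two most frequent reciprocal classes, co+ n+ v and co n v+, are the parental types, so the F1 was co+ n+ v / co n v+.
The two rarest classes, co n+ v and co+ n v+, are the double crossovers. Comparing them with the parentals, only the co allele has switched, so co is the middle locus and the order is v – co – n.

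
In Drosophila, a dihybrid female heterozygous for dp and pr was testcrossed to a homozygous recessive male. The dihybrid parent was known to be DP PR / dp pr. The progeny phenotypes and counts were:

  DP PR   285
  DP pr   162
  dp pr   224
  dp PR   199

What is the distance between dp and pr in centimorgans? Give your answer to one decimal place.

The recombinant classes are DP pr and dp PR: 162 + 199 = 361.
Recombination frequency = 361/870 = 0.4149 ≈ 41.5%, i.e. 41.5 centimorgans.

41.5 centimorgans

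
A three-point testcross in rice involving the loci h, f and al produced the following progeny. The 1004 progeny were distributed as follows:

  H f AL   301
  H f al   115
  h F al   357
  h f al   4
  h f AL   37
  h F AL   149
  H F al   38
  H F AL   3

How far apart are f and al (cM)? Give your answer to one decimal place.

27.0 cM

The two most frequent reciprocal classes, h F al and H f AL, are the parental types, so the F1 was h F al / H f AL.
The two rarest classes, h f al and H F AL, are the double crossovers. Comparing them with the parentals, only the f allele has switched, so f is the middle locus and the order is al – f – h.
Crossovers in the al–f interval produce the single-crossover classes h F AL and H f al (149 + 115 = 264) plus the double crossovers (7).
RF(al–f) = (264 + 7) / 1004 = 271/1004 = 0.2699 → 27.0 cM.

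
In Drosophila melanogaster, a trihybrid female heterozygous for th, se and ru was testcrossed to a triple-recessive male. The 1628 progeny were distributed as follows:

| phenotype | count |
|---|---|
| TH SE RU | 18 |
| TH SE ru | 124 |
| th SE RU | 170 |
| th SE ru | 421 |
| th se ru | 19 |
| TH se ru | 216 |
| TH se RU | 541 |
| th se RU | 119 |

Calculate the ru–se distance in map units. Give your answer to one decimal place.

26.0 map units

The two most frequent reciprocal classes, TH se RU and th SE ru, are the parental types, so the F1 was TH se RU / th SE ru.
The two rarest classes, TH SE RU and th se ru, are the double crossovers. Comparing them with the parentals, only the se allele has switched, so se is the middle locus and the order is th – se – ru.
Crossovers in the se–ru interval produce the single-crossover classes TH se ru and th SE RU (216 + 170 = 386) plus the double crossovers (37).
RF(se–ru) = (386 + 37) / 1628 = 423/1628 = 0.2598 → 26.0 map units.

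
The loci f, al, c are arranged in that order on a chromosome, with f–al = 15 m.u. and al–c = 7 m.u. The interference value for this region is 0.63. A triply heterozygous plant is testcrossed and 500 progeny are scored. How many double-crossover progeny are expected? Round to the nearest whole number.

Map distances give recombination frequencies of 0.150 and 0.070 for the two intervals.
With interference 0.63 (so coincidence = 0.37), expected double-crossover frequency = 0.150 × 0.070 × 0.37 = 0.00388.
Expected number = 0.00388 × 500 = 1.94 ≈ 2.

2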